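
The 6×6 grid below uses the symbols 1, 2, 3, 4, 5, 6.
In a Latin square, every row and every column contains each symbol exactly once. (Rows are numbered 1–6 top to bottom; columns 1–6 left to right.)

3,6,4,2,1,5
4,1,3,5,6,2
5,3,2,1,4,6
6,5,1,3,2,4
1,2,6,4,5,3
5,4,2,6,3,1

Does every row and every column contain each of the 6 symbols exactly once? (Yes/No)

Every row is a permutation, but column 1 contains 5 twice (at rows 3 and 6).

No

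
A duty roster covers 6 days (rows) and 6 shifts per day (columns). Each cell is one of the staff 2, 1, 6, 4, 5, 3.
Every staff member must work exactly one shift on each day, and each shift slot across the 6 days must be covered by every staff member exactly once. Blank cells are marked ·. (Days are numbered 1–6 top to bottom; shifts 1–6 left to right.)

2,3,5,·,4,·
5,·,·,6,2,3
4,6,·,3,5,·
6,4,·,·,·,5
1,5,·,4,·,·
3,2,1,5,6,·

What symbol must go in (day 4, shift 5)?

1

Day 1, shift 4: day 1 has {2, 4, 5, 3} and shift 4 has {6, 4, 5, 3}, leaving only 1.
Day 1, shift 6: day 1 has {2, 1, 4, 5, 3} and shift 6 has {5, 3}, leaving only 6.
Day 2, shift 2: day 2 has {2, 6, 5, 3} and shift 2 has {2, 6, 4, 5, 3}, leaving only 1.
Day 2, shift 3: day 2 has {2, 1, 6, 5, 3} and shift 3 has {1, 5}, leaving only 4.
Day 3, shift 3: day 3 has {6, 4, 5, 3} and shift 3 has {1, 4, 5}, leaving only 2.
Day 3, shift 6: day 3 has {2, 6, 4, 5, 3} and shift 6 has {6, 5, 3}, leaving only 1.
Day 4, shift 3: day 4 has {6, 4, 5} and shift 3 has {2, 1, 4, 5}, leaving only 3.
Day 4 already has {6, 4, 5, 3} and shift 5 already has {2, 6, 4, 5}, so day 4, shift 5 must be 1.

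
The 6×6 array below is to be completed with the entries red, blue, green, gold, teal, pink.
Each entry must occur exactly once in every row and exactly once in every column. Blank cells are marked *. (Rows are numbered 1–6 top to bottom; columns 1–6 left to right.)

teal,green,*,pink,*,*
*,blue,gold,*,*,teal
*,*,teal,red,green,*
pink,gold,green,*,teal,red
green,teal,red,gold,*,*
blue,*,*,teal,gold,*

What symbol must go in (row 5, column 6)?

pink

Row 1, column 3: row 1 has {green, teal, pink} and column 3 has {red, green, gold, teal}, leaving only blue.
Row 1, column 5: row 1 has {blue, green, teal, pink} and column 5 has {green, gold, teal}, leaving only red.
Row 1, column 6: row 1 has {red, blue, green, teal, pink} and column 6 has {red, teal}, leaving only gold.
Row 2, column 1: row 2 has {blue, gold, teal} and column 1 has {blue, green, teal, pink}, leaving only red.
Row 2, column 4: row 2 has {red, blue, gold, teal} and column 4 has {red, gold, teal, pink}, leaving only green.
Row 2, column 5: row 2 has {red, blue, green, gold, teal} and column 5 has {red, green, gold, teal}, leaving only pink.
Row 3, column 1: row 3 has {red, green, teal} and column 1 has {red, blue, green, teal, pink}, leaving only gold.
Row 3, column 2: row 3 has {red, green, gold, teal} and column 2 has {blue, green, gold, teal}, leaving only pink.
Row 3, column 6: row 3 has {red, green, gold, teal, pink} and column 6 has {red, gold, teal}, leaving only blue.
Row 5 already has {red, green, gold, teal} and column 6 already has {red, blue, gold, teal}, so row 5, column 6 must be pink.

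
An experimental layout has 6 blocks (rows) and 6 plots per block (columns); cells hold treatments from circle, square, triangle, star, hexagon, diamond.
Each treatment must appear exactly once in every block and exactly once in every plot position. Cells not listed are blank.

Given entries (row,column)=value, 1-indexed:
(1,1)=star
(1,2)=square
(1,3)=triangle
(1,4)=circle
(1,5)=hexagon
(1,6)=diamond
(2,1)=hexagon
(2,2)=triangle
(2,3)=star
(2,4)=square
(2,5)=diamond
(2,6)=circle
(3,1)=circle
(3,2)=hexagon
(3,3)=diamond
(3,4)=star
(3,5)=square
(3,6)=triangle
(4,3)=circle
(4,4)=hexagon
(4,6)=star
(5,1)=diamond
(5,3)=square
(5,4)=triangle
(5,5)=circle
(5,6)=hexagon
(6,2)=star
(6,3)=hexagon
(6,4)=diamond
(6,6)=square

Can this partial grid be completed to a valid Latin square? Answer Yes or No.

No

Block 5, plot 2: block 5 together with plot 2 already contain {circle, square, triangle, star, hexagon, diamond} — every symbol — so nothing can go there. The grid has no valid completion.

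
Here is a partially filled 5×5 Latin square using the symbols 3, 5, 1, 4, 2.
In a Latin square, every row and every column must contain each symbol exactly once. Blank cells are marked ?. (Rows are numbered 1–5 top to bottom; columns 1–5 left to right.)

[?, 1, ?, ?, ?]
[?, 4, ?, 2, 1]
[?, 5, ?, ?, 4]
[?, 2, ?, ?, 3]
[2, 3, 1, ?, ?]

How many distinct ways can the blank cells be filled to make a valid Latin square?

3

Row 1, column 1: eliminating its row and column leaves {3, 5, 4}.
Row 1, column 3: eliminating its row and column leaves {3, 5, 4, 2}.
Row 1, column 4: eliminating its row and column leaves {3, 5, 4}.
Row 1, column 5: eliminating its row and column leaves {5, 2}.
Row 2, column 1: eliminating its row and column leaves {3, 5}.
Row 2, column 3: eliminating its row and column leaves {3, 5}.
Row 3, column 1: eliminating its row and column leaves {3, 1}.
Row 3, column 3: eliminating its row and column leaves {3, 2}.
Row 3, column 4: eliminating its row and column leaves {3, 1}.
Row 4, column 1: eliminating its row and column leaves {5, 1, 4}.
Row 4, column 3: eliminating its row and column leaves {5, 4}.
Row 4, column 4: eliminating its row and column leaves {5, 1, 4}.
Row 5, column 4: eliminating its row and column leaves {5, 4}.
Row 5, column 5: eliminating its row and column leaves {5}.
Enumerating the assignments across these blanks that avoid any row or column repeat gives 3 completions.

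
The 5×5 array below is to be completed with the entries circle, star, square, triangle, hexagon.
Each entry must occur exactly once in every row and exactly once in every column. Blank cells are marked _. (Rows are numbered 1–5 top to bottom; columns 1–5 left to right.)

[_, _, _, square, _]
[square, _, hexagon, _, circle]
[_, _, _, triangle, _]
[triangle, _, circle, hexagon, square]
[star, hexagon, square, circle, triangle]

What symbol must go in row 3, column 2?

square

Row 2, column 4: row 2 has {circle, square, hexagon} and column 4 has {circle, square, triangle, hexagon}, leaving only star.
Row 2, column 2: row 2 has {circle, star, square, hexagon} and column 2 has {hexagon}, leaving only triangle.
Row 3, column 3: row 3 has {triangle} and column 3 has {circle, square, hexagon}, leaving only star.
Row 1, column 3: row 1 has {square} and column 3 has {circle, star, square, hexagon}, leaving only triangle.
Row 3, column 5: row 3 has {star, triangle} and column 5 has {circle, square, triangle}, leaving only hexagon.
Row 1, column 5: row 1 has {square, triangle} and column 5 has {circle, square, triangle, hexagon}, leaving only star.
Row 1, column 2: row 1 has {star, square, triangle} and column 2 has {triangle, hexagon}, leaving only circle.
Row 3 already has {star, triangle, hexagon} and column 2 already has {circle, triangle, hexagon}, so row 3, column 2 must be square.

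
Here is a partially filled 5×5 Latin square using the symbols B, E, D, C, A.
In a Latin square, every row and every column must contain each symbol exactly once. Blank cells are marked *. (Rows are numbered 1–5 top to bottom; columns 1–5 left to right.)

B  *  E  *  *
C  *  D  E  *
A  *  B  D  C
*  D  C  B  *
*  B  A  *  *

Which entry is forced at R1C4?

A

Row 2, column 2: row 2 has {E, D, C} and column 2 has {B, D}, leaving only A.
Row 1, column 2: row 1 has {B, E} and column 2 has {B, D, A}, leaving only C.
Row 1 already has {B, E, C} and column 4 already has {B, E, D}, so row 1, column 4 must be A.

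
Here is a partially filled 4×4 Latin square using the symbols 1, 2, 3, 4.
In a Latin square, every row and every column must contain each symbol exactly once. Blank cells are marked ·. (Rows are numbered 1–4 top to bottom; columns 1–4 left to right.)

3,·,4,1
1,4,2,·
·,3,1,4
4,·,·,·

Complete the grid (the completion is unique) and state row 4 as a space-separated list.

4 1 3 2

Row 4, column 3: row 4 has {4} and column 3 has {1, 2, 4}, leaving only 3.
Row 4, column 4: row 4 has {3, 4} and column 4 has {1, 4}, leaving only 2.
Row 4, column 2: row 4 has {2, 3, 4} and column 2 has {3, 4}, leaving only 1.
So row 4 reads: 4 1 3 2.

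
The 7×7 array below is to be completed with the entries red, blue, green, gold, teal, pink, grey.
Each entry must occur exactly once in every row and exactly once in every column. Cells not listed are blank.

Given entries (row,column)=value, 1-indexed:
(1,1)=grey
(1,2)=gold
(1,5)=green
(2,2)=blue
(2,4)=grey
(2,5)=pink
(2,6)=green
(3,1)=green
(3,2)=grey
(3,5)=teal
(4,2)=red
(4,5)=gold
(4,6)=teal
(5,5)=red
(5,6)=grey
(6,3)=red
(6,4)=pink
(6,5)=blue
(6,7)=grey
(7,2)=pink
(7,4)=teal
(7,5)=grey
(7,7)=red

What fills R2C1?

Row 6, column 6: row 6 has {red, blue, pink, grey} and column 6 has {green, teal, grey}, leaving only gold.
Row 6, column 1: row 6 has {red, blue, gold, pink, grey} and column 1 has {green, grey}, leaving only teal.
Row 6, column 2: row 6 has {red, blue, gold, teal, pink, grey} and column 2 has {red, blue, gold, pink, grey}, leaving only green.
Row 5, column 2: row 5 has {red, grey} and column 2 has {red, blue, green, gold, pink, grey}, leaving only teal.
Row 7, column 6: row 7 has {red, teal, pink, grey} and column 6 has {green, gold, teal, grey}, leaving only blue.
Row 7, column 1: row 7 has {red, blue, teal, pink, grey} and column 1 has {green, teal, grey}, leaving only gold.
Row 2 already has {blue, green, pink, grey} and column 1 already has {green, gold, teal, grey}, so row 2, column 1 must be red.

red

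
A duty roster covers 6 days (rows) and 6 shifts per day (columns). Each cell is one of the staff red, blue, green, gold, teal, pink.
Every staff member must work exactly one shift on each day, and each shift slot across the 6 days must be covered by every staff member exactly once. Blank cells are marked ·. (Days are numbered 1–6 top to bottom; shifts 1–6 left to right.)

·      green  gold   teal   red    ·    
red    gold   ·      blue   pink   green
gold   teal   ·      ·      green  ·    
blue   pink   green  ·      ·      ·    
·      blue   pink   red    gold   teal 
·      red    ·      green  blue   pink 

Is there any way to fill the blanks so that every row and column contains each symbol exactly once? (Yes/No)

Day 1, shift 1: day 1 has {red, green, gold, teal} and shift 1 has {red, blue, gold}, so it must be pink.
Day 1, shift 6: day 1 has {red, green, gold, teal, pink} and shift 6 has {green, teal, pink}, so it must be blue.
Day 2, shift 3: day 2 has {red, blue, green, gold, pink} and shift 3 has {green, gold, pink}, so it must be teal.
Now day 6, shift 3: day 6 together with shift 3 already contain {red, blue, green, gold, teal, pink} — every symbol — so nothing can go there. The grid has no valid completion.

No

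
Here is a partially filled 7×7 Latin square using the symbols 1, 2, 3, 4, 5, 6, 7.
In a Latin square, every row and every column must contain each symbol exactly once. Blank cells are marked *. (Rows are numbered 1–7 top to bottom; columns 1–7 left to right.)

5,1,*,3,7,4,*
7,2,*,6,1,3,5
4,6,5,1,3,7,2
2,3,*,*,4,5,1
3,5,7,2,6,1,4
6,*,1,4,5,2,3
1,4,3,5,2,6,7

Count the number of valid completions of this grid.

1

Row 1, column 3: eliminating its row and column leaves {2, 6}.
Row 1, column 7: eliminating its row and column leaves {6}.
Row 2, column 3: eliminating its row and column leaves {4}.
Row 4, column 3: eliminating its row and column leaves {6}.
Row 4, column 4: eliminating its row and column leaves {7}.
Row 6, column 2: eliminating its row and column leaves {7}.
Only one assignment across all blanks avoids any row or column repeat, giving 1 completion.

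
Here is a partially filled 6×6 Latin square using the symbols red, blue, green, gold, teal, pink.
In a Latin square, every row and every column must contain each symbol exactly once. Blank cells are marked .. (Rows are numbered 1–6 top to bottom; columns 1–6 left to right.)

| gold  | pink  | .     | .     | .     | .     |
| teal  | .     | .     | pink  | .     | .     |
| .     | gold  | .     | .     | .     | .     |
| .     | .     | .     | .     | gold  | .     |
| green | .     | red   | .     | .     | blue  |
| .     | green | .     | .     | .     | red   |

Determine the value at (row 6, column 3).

Row 5, column 2: row 5 has {red, blue, green} and column 2 has {green, gold, pink}, leaving only teal.
Row 5, column 4: row 5 has {red, blue, green, teal} and column 4 has {pink}, leaving only gold.
Row 5, column 5: row 5 has {red, blue, green, gold, teal} and column 5 has {gold}, leaving only pink.
Row 6, column 3 is narrowed to {blue, gold, teal, pink}.
If it were blue, then row 6, column 5 would be left with no valid symbol.
If it were teal, then row 6, column 5 would be left with no valid symbol.
If it were pink, then row 6, column 5 would be left with no valid symbol.
So row 6, column 3 must be gold.

gold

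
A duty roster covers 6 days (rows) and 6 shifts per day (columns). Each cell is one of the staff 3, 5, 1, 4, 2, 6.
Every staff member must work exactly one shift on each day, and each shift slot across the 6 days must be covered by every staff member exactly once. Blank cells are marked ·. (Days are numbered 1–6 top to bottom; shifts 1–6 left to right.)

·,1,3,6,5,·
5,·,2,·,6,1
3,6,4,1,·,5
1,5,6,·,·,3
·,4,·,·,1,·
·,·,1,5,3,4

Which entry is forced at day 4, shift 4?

Day 1, shift 6: day 1 has {3, 5, 1, 6} and shift 6 has {3, 5, 1, 4}, leaving only 2.
Day 1, shift 1: day 1 has {3, 5, 1, 2, 6} and shift 1 has {3, 5, 1}, leaving only 4.
Day 2, shift 2: day 2 has {5, 1, 2, 6} and shift 2 has {5, 1, 4, 6}, leaving only 3.
Day 2, shift 4: day 2 has {3, 5, 1, 2, 6} and shift 4 has {5, 1, 6}, leaving only 4.
Day 4 already has {3, 5, 1, 6} and shift 4 already has {5, 1, 4, 6}, so day 4, shift 4 must be 2.

2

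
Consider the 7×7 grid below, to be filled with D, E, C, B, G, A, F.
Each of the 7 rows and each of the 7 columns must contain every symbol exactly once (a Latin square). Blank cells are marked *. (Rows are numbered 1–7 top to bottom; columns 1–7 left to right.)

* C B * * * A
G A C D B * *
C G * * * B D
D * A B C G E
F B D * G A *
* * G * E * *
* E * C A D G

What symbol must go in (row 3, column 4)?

A

Row 1, column 1: row 1 has {C, B, A} and column 1 has {D, C, G, F}, leaving only E.
Row 1, column 6: row 1 has {E, C, B, A} and column 6 has {D, B, G, A}, leaving only F.
Row 1, column 4: row 1 has {E, C, B, A, F} and column 4 has {D, C, B}, leaving only G.
Row 1, column 5: row 1 has {E, C, B, G, A, F} and column 5 has {E, C, B, G, A}, leaving only D.
Row 2, column 6: row 2 has {D, C, B, G, A} and column 6 has {D, B, G, A, F}, leaving only E.
Row 2, column 7: row 2 has {D, E, C, B, G, A} and column 7 has {D, E, G, A}, leaving only F.
Row 3, column 5: row 3 has {D, C, B, G} and column 5 has {D, E, C, B, G, A}, leaving only F.
Row 3, column 3: row 3 has {D, C, B, G, F} and column 3 has {D, C, B, G, A}, leaving only E.
Row 3 already has {D, E, C, B, G, F} and column 4 already has {D, C, B, G}, so row 3, column 4 must be A.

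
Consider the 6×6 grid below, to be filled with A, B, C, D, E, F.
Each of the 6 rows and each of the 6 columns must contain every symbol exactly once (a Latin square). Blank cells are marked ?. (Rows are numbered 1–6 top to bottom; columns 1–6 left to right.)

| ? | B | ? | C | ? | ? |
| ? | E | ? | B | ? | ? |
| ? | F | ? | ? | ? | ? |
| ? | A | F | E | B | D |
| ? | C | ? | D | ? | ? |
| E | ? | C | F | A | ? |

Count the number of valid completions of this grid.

14

Row 1, column 1: eliminating its row and column leaves {A, D, F}.
Row 1, column 3: eliminating its row and column leaves {A, D, E}.
Row 1, column 5: eliminating its row and column leaves {D, E, F}.
Row 1, column 6: eliminating its row and column leaves {A, E, F}.
Row 2, column 1: eliminating its row and column leaves {A, C, D, F}.
Row 2, column 3: eliminating its row and column leaves {A, D}.
Row 2, column 5: eliminating its row and column leaves {C, D, F}.
Row 2, column 6: eliminating its row and column leaves {A, C, F}.
Row 3, column 1: eliminating its row and column leaves {A, B, C, D}.
Row 3, column 3: eliminating its row and column leaves {A, B, D, E}.
Row 3, column 4: eliminating its row and column leaves {A}.
Row 3, column 5: eliminating its row and column leaves {C, D, E}.
Row 3, column 6: eliminating its row and column leaves {A, B, C, E}.
Row 4, column 1: eliminating its row and column leaves {C}.
Row 5, column 1: eliminating its row and column leaves {A, B, F}.
Row 5, column 3: eliminating its row and column leaves {A, B, E}.
Row 5, column 5: eliminating its row and column leaves {E, F}.
Row 5, column 6: eliminating its row and column leaves {A, B, E, F}.
Row 6, column 2: eliminating its row and column leaves {D}.
Row 6, column 6: eliminating its row and column leaves {B}.
Enumerating the assignments across these blanks that avoid any row or column repeat gives 14 completions.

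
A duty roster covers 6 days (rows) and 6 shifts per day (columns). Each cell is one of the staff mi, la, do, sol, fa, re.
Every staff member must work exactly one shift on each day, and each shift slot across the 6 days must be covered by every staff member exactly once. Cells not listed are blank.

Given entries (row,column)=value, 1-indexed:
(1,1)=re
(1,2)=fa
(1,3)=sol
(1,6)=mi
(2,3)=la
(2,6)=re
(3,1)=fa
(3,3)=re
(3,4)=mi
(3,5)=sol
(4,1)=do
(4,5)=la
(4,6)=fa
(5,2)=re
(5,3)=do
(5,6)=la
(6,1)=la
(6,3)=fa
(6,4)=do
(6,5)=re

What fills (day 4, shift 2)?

Day 1, shift 4: day 1 has {mi, sol, fa, re} and shift 4 has {mi, do}, leaving only la.
Day 1, shift 5: day 1 has {mi, la, sol, fa, re} and shift 5 has {la, sol, re}, leaving only do.
Day 3, shift 6: day 3 has {mi, sol, fa, re} and shift 6 has {mi, la, fa, re}, leaving only do.
Day 3, shift 2: day 3 has {mi, do, sol, fa, re} and shift 2 has {fa, re}, leaving only la.
Day 4, shift 3: day 4 has {la, do, fa} and shift 3 has {la, do, sol, fa, re}, leaving only mi.
Day 4 already has {mi, la, do, fa} and shift 2 already has {la, fa, re}, so day 4, shift 2 must be sol.

sol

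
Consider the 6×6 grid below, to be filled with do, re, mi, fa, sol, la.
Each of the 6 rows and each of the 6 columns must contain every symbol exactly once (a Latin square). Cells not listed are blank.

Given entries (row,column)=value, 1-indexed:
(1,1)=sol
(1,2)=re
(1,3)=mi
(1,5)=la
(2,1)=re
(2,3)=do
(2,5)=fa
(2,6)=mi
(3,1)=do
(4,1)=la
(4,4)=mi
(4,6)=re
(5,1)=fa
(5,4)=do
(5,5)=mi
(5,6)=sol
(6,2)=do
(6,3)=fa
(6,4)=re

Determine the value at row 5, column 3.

Row 1, column 4: row 1 has {re, mi, sol, la} and column 4 has {do, re, mi}, leaving only fa.
Row 1, column 6: row 1 has {re, mi, fa, sol, la} and column 6 has {re, mi, sol}, leaving only do.
Row 4, column 3: row 4 has {re, mi, la} and column 3 has {do, mi, fa}, leaving only sol.
Row 4, column 2: row 4 has {re, mi, sol, la} and column 2 has {do, re}, leaving only fa.
Row 4, column 5: row 4 has {re, mi, fa, sol, la} and column 5 has {mi, fa, la}, leaving only do.
Row 5, column 2: row 5 has {do, mi, fa, sol} and column 2 has {do, re, fa}, leaving only la.
Row 5 already has {do, mi, fa, sol, la} and column 3 already has {do, mi, fa, sol}, so row 5, column 3 must be re.

re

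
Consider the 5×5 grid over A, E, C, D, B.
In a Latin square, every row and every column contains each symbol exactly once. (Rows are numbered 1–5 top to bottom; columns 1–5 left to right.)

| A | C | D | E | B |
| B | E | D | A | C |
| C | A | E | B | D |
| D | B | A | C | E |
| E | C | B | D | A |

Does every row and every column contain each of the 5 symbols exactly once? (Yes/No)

No

Every row is a permutation, but column 3 contains D twice (at rows 1 and 2).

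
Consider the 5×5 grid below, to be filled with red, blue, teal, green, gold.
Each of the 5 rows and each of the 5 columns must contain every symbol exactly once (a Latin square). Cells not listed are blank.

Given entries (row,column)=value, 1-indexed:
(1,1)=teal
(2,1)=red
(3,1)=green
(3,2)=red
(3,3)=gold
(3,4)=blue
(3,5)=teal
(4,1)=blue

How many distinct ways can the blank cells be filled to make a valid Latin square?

Row 1, column 2: eliminating its row and column leaves {blue, green, gold}.
Row 1, column 3: eliminating its row and column leaves {red, blue, green}.
Row 1, column 4: eliminating its row and column leaves {red, green, gold}.
Row 1, column 5: eliminating its row and column leaves {red, blue, green, gold}.
Row 2, column 2: eliminating its row and column leaves {blue, teal, green, gold}.
Row 2, column 3: eliminating its row and column leaves {blue, teal, green}.
Row 2, column 4: eliminating its row and column leaves {teal, green, gold}.
Row 2, column 5: eliminating its row and column leaves {blue, green, gold}.
Row 4, column 2: eliminating its row and column leaves {teal, green, gold}.
Row 4, column 3: eliminating its row and column leaves {red, teal, green}.
Row 4, column 4: eliminating its row and column leaves {red, teal, green, gold}.
Row 4, column 5: eliminating its row and column leaves {red, green, gold}.
Row 5, column 1: eliminating its row and column leaves {gold}.
Row 5, column 2: eliminating its row and column leaves {blue, teal, green, gold}.
Row 5, column 3: eliminating its row and column leaves {red, blue, teal, green}.
Row 5, column 4: eliminating its row and column leaves {red, teal, green, gold}.
Row 5, column 5: eliminating its row and column leaves {red, blue, green, gold}.
Enumerating the assignments across these blanks that avoid any row or column repeat gives 56 completions.

56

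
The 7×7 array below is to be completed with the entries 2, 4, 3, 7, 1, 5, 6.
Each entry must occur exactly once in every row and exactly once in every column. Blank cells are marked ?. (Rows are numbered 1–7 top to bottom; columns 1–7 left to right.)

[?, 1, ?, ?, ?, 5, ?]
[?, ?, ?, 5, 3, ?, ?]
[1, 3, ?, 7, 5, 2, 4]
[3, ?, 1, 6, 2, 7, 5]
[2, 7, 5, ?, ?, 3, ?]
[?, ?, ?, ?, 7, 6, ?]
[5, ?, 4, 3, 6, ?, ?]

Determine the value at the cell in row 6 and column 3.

Row 1, column 5: row 1 has {1, 5} and column 5 has {2, 3, 7, 5, 6}, leaving only 4.
Row 1, column 4: row 1 has {4, 1, 5} and column 4 has {3, 7, 5, 6}, leaving only 2.
Row 3, column 3: row 3 has {2, 4, 3, 7, 1, 5} and column 3 has {4, 1, 5}, leaving only 6.
Row 4, column 2: row 4 has {2, 3, 7, 1, 5, 6} and column 2 has {3, 7, 1}, leaving only 4.
Row 5, column 5: row 5 has {2, 3, 7, 5} and column 5 has {2, 4, 3, 7, 5, 6}, leaving only 1.
Row 5, column 4: row 5 has {2, 3, 7, 1, 5} and column 4 has {2, 3, 7, 5, 6}, leaving only 4.
Row 5, column 7: row 5 has {2, 4, 3, 7, 1, 5} and column 7 has {4, 5}, leaving only 6.
Row 6, column 1: row 6 has {7, 6} and column 1 has {2, 3, 1, 5}, leaving only 4.
Row 6, column 4: row 6 has {4, 7, 6} and column 4 has {2, 4, 3, 7, 5, 6}, leaving only 1.
Row 7, column 2: row 7 has {4, 3, 5, 6} and column 2 has {4, 3, 7, 1}, leaving only 2.
Row 2, column 2: row 2 has {3, 5} and column 2 has {2, 4, 3, 7, 1}, leaving only 6.
Row 2, column 1: row 2 has {3, 5, 6} and column 1 has {2, 4, 3, 1, 5}, leaving only 7.
Row 1, column 1: row 1 has {2, 4, 1, 5} and column 1 has {2, 4, 3, 7, 1, 5}, leaving only 6.
Row 2, column 3: row 2 has {3, 7, 5, 6} and column 3 has {4, 1, 5, 6}, leaving only 2.
Row 6 already has {4, 7, 1, 6} and column 3 already has {2, 4, 1, 5, 6}, so row 6, column 3 must be 3.

3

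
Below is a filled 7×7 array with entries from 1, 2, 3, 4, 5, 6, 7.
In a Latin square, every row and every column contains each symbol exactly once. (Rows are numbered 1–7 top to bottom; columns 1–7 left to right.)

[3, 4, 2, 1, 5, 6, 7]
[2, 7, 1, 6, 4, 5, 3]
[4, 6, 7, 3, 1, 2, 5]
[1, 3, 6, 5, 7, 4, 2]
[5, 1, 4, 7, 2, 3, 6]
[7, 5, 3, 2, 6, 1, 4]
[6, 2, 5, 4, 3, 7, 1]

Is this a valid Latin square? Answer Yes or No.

Each row is a permutation of the 7 symbols, and so is each column.

Yes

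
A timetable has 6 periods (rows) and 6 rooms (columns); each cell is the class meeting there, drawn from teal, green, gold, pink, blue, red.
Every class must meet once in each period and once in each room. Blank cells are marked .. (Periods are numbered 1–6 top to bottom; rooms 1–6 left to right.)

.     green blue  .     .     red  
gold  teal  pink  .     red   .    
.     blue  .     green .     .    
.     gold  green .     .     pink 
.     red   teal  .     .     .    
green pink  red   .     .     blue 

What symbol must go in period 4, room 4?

Period 2, room 4: period 2 has {teal, gold, pink, red} and room 4 has {green}, leaving only blue.
Period 2, room 6: period 2 has {teal, gold, pink, blue, red} and room 6 has {pink, blue, red}, leaving only green.
Period 3, room 3: period 3 has {green, blue} and room 3 has {teal, green, pink, blue, red}, leaving only gold.
Period 3, room 6: period 3 has {green, gold, blue} and room 6 has {green, pink, blue, red}, leaving only teal.
Period 3, room 5: period 3 has {teal, green, gold, blue} and room 5 has {red}, leaving only pink.
Period 3, room 1: period 3 has {teal, green, gold, pink, blue} and room 1 has {green, gold}, leaving only red.
Period 5, room 6: period 5 has {teal, red} and room 6 has {teal, green, pink, blue, red}, leaving only gold.
Period 5, room 4: period 5 has {teal, gold, red} and room 4 has {green, blue}, leaving only pink.
Period 5, room 1: period 5 has {teal, gold, pink, red} and room 1 has {green, gold, red}, leaving only blue.
Period 4, room 1: period 4 has {green, gold, pink} and room 1 has {green, gold, blue, red}, leaving only teal.
Period 4 already has {teal, green, gold, pink} and room 4 already has {green, pink, blue}, so period 4, room 4 must be red.

red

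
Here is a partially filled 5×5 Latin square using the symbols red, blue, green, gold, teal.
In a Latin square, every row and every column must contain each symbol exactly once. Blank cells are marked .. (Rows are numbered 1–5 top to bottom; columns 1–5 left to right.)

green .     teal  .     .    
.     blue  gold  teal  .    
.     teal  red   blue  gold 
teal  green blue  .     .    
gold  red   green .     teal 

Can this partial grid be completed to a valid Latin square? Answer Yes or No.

No

Row 3, column 1: row 3 together with column 1 already contain {red, blue, green, gold, teal} — every symbol — so nothing can go there. The grid has no valid completion.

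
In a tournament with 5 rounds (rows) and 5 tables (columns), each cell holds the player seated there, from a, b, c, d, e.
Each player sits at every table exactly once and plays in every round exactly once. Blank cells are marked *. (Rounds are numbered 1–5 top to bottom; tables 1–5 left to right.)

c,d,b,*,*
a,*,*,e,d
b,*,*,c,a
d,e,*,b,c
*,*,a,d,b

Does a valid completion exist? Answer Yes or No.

No

Round 3, table 2: round 3 together with table 2 already contain {a, b, c, d, e} — every symbol — so nothing can go there. The grid has no valid completion.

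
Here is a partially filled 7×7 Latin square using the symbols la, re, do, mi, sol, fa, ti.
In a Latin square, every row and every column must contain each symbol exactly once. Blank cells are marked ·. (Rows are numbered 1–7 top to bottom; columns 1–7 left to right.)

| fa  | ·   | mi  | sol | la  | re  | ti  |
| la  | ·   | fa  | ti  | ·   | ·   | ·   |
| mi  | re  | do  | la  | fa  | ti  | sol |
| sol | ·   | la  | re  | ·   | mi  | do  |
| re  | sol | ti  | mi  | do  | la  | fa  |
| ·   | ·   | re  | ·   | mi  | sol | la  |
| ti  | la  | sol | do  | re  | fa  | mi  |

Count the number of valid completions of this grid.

Row 1, column 2: eliminating its row and column leaves {do}.
Row 2, column 2: eliminating its row and column leaves {do, mi}.
Row 2, column 5: eliminating its row and column leaves {sol}.
Row 2, column 6: eliminating its row and column leaves {do}.
Row 2, column 7: eliminating its row and column leaves {re}.
Row 4, column 2: eliminating its row and column leaves {fa, ti}.
Row 4, column 5: eliminating its row and column leaves {ti}.
Row 6, column 1: eliminating its row and column leaves {do}.
Row 6, column 2: eliminating its row and column leaves {do, fa, ti}.
Row 6, column 4: eliminating its row and column leaves {fa}.
Only one assignment across all blanks avoids any row or column repeat, giving 1 completion.

1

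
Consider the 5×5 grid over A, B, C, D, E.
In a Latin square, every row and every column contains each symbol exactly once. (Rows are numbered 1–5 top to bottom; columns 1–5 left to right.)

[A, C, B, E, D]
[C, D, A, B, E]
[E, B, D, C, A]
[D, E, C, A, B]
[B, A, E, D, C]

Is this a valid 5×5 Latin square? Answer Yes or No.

Yes

Each row is a permutation of the 5 symbols, and so is each column.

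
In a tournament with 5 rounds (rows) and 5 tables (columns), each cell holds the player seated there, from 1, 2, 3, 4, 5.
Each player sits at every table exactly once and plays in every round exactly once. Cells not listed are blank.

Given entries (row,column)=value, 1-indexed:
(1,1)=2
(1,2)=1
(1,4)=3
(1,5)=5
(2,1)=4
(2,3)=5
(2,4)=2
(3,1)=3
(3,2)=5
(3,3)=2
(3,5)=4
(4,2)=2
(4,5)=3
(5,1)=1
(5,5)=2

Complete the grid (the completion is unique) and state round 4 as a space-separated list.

Round 4, table 1: round 4 has {2, 3} and table 1 has {1, 2, 3, 4}, leaving only 5.
Round 1, table 3: round 1 has {1, 2, 3, 5} and table 3 has {2, 5}, leaving only 4.
Round 4, table 3: round 4 has {2, 3, 5} and table 3 has {2, 4, 5}, leaving only 1.
Round 4, table 4: round 4 has {1, 2, 3, 5} and table 4 has {2, 3}, leaving only 4.
So round 4 reads: 5 2 1 4 3.

5 2 1 4 3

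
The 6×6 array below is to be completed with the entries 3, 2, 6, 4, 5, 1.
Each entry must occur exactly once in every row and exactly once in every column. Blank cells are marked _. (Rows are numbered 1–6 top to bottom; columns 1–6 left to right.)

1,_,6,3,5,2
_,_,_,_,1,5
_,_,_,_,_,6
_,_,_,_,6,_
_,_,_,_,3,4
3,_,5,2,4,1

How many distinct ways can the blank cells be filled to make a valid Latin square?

Row 1, column 2: eliminating its row and column leaves {4}.
Row 2, column 1: eliminating its row and column leaves {2, 6, 4}.
Row 2, column 2: eliminating its row and column leaves {3, 2, 6, 4}.
Row 2, column 3: eliminating its row and column leaves {3, 2, 4}.
Row 2, column 4: eliminating its row and column leaves {6, 4}.
Row 3, column 1: eliminating its row and column leaves {2, 4, 5}.
Row 3, column 2: eliminating its row and column leaves {3, 2, 4, 5, 1}.
Row 3, column 3: eliminating its row and column leaves {3, 2, 4, 1}.
Row 3, column 4: eliminating its row and column leaves {4, 5, 1}.
Row 3, column 5: eliminating its row and column leaves {2}.
Row 4, column 1: eliminating its row and column leaves {2, 4, 5}.
Row 4, column 2: eliminating its row and column leaves {3, 2, 4, 5, 1}.
Row 4, column 3: eliminating its row and column leaves {3, 2, 4, 1}.
Row 4, column 4: eliminating its row and column leaves {4, 5, 1}.
Row 4, column 6: eliminating its row and column leaves {3}.
Row 5, column 1: eliminating its row and column leaves {2, 6, 5}.
Row 5, column 2: eliminating its row and column leaves {2, 6, 5, 1}.
Row 5, column 3: eliminating its row and column leaves {2, 1}.
Row 5, column 4: eliminating its row and column leaves {6, 5, 1}.
Row 6, column 2: eliminating its row and column leaves {6}.
Enumerating the assignments across these blanks that avoid any row or column repeat gives 14 completions.

14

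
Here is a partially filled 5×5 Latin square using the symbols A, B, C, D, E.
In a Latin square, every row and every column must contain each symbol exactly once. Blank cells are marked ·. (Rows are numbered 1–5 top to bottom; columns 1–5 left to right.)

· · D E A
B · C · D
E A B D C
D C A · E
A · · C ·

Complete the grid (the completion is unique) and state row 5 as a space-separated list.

Row 5, column 3: row 5 has {A, C} and column 3 has {A, B, C, D}, leaving only E.
Row 5, column 5: row 5 has {A, C, E} and column 5 has {A, C, D, E}, leaving only B.
Row 5, column 2: row 5 has {A, B, C, E} and column 2 has {A, C}, leaving only D.
So row 5 reads: A D E C B.

A D E C B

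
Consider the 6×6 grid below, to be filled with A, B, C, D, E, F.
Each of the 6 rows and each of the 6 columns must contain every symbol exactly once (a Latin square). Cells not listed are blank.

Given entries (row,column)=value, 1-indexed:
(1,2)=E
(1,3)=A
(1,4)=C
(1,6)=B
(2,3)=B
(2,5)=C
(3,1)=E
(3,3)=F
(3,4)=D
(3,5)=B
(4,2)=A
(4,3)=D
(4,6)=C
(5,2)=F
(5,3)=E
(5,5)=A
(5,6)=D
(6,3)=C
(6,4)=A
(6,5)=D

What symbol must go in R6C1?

Row 1, column 5: row 1 has {A, B, C, E} and column 5 has {A, B, C, D}, leaving only F.
Row 1, column 1: row 1 has {A, B, C, E, F} and column 1 has {E}, leaving only D.
Row 2, column 2: row 2 has {B, C} and column 2 has {A, E, F}, leaving only D.
Row 3, column 2: row 3 has {B, D, E, F} and column 2 has {A, D, E, F}, leaving only C.
Row 3, column 6: row 3 has {B, C, D, E, F} and column 6 has {B, C, D}, leaving only A.
Row 4, column 5: row 4 has {A, C, D} and column 5 has {A, B, C, D, F}, leaving only E.
Row 5, column 4: row 5 has {A, D, E, F} and column 4 has {A, C, D}, leaving only B.
Row 4, column 4: row 4 has {A, C, D, E} and column 4 has {A, B, C, D}, leaving only F.
Row 2, column 4: row 2 has {B, C, D} and column 4 has {A, B, C, D, F}, leaving only E.
Row 2, column 6: row 2 has {B, C, D, E} and column 6 has {A, B, C, D}, leaving only F.
Row 2, column 1: row 2 has {B, C, D, E, F} and column 1 has {D, E}, leaving only A.
Row 4, column 1: row 4 has {A, C, D, E, F} and column 1 has {A, D, E}, leaving only B.
Row 6 already has {A, C, D} and column 1 already has {A, B, D, E}, so row 6, column 1 must be F.

F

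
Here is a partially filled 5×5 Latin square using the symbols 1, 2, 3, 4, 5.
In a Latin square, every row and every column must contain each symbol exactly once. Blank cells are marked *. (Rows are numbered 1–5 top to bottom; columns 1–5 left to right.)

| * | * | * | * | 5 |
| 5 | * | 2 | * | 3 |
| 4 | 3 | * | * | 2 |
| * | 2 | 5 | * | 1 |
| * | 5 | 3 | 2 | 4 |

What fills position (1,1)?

Row 3, column 3: row 3 has {2, 3, 4} and column 3 has {2, 3, 5}, leaving only 1.
Row 1, column 3: row 1 has {5} and column 3 has {1, 2, 3, 5}, leaving only 4.
Row 1, column 2: row 1 has {4, 5} and column 2 has {2, 3, 5}, leaving only 1.
Row 1, column 4: row 1 has {1, 4, 5} and column 4 has {2}, leaving only 3.
Row 1 already has {1, 3, 4, 5} and column 1 already has {4, 5}, so row 1, column 1 must be 2.

2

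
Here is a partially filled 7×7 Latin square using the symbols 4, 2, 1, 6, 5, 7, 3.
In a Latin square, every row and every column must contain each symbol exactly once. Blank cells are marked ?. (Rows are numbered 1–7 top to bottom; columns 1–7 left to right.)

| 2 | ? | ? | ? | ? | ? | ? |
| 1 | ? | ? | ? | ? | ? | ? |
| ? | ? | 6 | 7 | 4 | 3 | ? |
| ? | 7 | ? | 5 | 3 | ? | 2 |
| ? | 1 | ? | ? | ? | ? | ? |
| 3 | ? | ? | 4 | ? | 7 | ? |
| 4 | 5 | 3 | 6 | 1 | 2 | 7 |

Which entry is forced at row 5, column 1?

7

Row 3, column 1: row 3 has {4, 6, 7, 3} and column 1 has {4, 2, 1, 3}, leaving only 5.
Row 3, column 2: row 3 has {4, 6, 5, 7, 3} and column 2 has {1, 5, 7}, leaving only 2.
Row 3, column 7: row 3 has {4, 2, 6, 5, 7, 3} and column 7 has {2, 7}, leaving only 1.
Row 4, column 1: row 4 has {2, 5, 7, 3} and column 1 has {4, 2, 1, 5, 3}, leaving only 6.
Row 5 already has {1} and column 1 already has {4, 2, 1, 6, 5, 3}, so row 5, column 1 must be 7.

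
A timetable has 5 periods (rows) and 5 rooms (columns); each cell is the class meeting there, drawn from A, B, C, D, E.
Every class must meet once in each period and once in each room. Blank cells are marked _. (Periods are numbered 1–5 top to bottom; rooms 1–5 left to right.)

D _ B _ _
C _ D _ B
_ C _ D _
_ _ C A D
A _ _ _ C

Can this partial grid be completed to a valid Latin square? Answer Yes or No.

Yes

No period or room among the givens repeats a symbol, and propagating forced cells runs into no contradiction.
One valid completion exists (for instance, D E B C A / C A D E B / B C A D E / E B C A D / A D E B C).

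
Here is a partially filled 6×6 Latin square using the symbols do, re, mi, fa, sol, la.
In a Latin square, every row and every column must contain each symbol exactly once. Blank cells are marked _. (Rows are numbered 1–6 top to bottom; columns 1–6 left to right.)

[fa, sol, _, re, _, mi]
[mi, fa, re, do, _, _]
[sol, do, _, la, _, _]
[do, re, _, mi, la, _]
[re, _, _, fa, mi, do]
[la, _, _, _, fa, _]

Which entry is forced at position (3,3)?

Row 1, column 5: row 1 has {re, mi, fa, sol} and column 5 has {mi, fa, la}, leaving only do.
Row 1, column 3: row 1 has {do, re, mi, fa, sol} and column 3 has {re}, leaving only la.
Row 2, column 5: row 2 has {do, re, mi, fa} and column 5 has {do, mi, fa, la}, leaving only sol.
Row 2, column 6: row 2 has {do, re, mi, fa, sol} and column 6 has {do, mi}, leaving only la.
Row 3, column 5: row 3 has {do, sol, la} and column 5 has {do, mi, fa, sol, la}, leaving only re.
Row 3, column 6: row 3 has {do, re, sol, la} and column 6 has {do, mi, la}, leaving only fa.
Row 3 already has {do, re, fa, sol, la} and column 3 already has {re, la}, so row 3, column 3 must be mi.

mi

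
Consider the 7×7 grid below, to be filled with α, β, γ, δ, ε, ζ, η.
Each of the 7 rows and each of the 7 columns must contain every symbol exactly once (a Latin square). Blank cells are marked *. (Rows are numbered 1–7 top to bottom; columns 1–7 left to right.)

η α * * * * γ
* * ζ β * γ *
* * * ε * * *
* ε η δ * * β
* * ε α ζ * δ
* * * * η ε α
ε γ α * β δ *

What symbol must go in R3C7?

η

Row 1, column 4: row 1 has {α, γ, η} and column 4 has {α, β, δ, ε}, leaving only ζ.
Row 1, column 6: row 1 has {α, γ, ζ, η} and column 6 has {γ, δ, ε}, leaving only β.
Row 1, column 3: row 1 has {α, β, γ, ζ, η} and column 3 has {α, ε, ζ, η}, leaving only δ.
Row 1, column 5: row 1 has {α, β, γ, δ, ζ, η} and column 5 has {β, ζ, η}, leaving only ε.
Row 5, column 6: row 5 has {α, δ, ε, ζ} and column 6 has {β, γ, δ, ε}, leaving only η.
Row 5, column 2: row 5 has {α, δ, ε, ζ, η} and column 2 has {α, γ, ε}, leaving only β.
Row 5, column 1: row 5 has {α, β, δ, ε, ζ, η} and column 1 has {ε, η}, leaving only γ.
Row 6, column 4: row 6 has {α, ε, η} and column 4 has {α, β, δ, ε, ζ}, leaving only γ.
Row 6, column 3: row 6 has {α, γ, ε, η} and column 3 has {α, δ, ε, ζ, η}, leaving only β.
Row 3, column 3: row 3 has {ε} and column 3 has {α, β, δ, ε, ζ, η}, leaving only γ.
Row 7, column 4: row 7 has {α, β, γ, δ, ε} and column 4 has {α, β, γ, δ, ε, ζ}, leaving only η.
Row 7, column 7: row 7 has {α, β, γ, δ, ε, η} and column 7 has {α, β, γ, δ}, leaving only ζ.
Row 3 already has {γ, ε} and column 7 already has {α, β, γ, δ, ζ}, so row 3, column 7 must be η.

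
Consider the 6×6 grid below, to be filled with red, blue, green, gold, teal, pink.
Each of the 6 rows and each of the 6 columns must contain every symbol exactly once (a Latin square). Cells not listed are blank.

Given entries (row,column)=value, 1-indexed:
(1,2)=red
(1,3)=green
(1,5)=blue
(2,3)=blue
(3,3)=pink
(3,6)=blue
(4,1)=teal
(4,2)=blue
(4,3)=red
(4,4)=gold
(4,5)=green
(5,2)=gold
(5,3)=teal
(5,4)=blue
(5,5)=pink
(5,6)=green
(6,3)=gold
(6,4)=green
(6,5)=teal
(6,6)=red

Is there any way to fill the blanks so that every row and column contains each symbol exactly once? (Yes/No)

No row or column among the givens repeats a symbol, and propagating forced cells runs into no contradiction.
One valid completion exists (for instance, gold red green pink blue teal / pink green blue teal red gold / green teal pink red gold blue / teal blue red gold green pink / red gold teal blue pink green / blue pink gold green teal red).

Yes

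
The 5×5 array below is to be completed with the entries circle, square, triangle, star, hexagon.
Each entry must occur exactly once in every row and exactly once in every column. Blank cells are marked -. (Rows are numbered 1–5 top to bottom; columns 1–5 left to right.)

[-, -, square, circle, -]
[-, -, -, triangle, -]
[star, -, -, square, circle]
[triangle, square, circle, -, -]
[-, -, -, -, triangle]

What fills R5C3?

star

Row 1, column 1: row 1 has {circle, square} and column 1 has {triangle, star}, leaving only hexagon.
Row 1, column 5: row 1 has {circle, square, hexagon} and column 5 has {circle, triangle}, leaving only star.
Row 1, column 2: row 1 has {circle, square, star, hexagon} and column 2 has {square}, leaving only triangle.
Row 3, column 2: row 3 has {circle, square, star} and column 2 has {square, triangle}, leaving only hexagon.
Row 3, column 3: row 3 has {circle, square, star, hexagon} and column 3 has {circle, square}, leaving only triangle.
Row 4, column 5: row 4 has {circle, square, triangle} and column 5 has {circle, triangle, star}, leaving only hexagon.
Row 2, column 5: row 2 has {triangle} and column 5 has {circle, triangle, star, hexagon}, leaving only square.
Row 2, column 1: row 2 has {square, triangle} and column 1 has {triangle, star, hexagon}, leaving only circle.
Row 2, column 2: row 2 has {circle, square, triangle} and column 2 has {square, triangle, hexagon}, leaving only star.
Row 2, column 3: row 2 has {circle, square, triangle, star} and column 3 has {circle, square, triangle}, leaving only hexagon.
Row 5 already has {triangle} and column 3 already has {circle, square, triangle, hexagon}, so row 5, column 3 must be star.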